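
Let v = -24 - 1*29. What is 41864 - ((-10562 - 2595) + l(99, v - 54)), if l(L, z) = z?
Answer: 55128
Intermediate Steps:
v = -53 (v = -24 - 29 = -53)
41864 - ((-10562 - 2595) + l(99, v - 54)) = 41864 - ((-10562 - 2595) + (-53 - 54)) = 41864 - (-13157 - 107) = 41864 - 1*(-13264) = 41864 + 13264 = 55128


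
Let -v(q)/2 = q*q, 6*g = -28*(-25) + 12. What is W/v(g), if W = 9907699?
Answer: -89169291/253472 ≈ -351.79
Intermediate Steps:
g = 356/3 (g = (-28*(-25) + 12)/6 = (700 + 12)/6 = (1/6)*712 = 356/3 ≈ 118.67)
v(q) = -2*q**2 (v(q) = -2*q*q = -2*q**2)
W/v(g) = 9907699/((-2*(356/3)**2)) = 9907699/((-2*126736/9)) = 9907699/(-253472/9) = 9907699*(-9/253472) = -89169291/253472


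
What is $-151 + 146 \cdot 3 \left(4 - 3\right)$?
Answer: $287$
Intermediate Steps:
$-151 + 146 \cdot 3 \left(4 - 3\right) = -151 + 146 \cdot 3 \cdot 1 = -151 + 146 \cdot 3 = -151 + 438 = 287$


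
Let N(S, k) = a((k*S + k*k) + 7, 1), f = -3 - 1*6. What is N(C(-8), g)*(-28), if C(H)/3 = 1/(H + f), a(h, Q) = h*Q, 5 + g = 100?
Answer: -4291252/17 ≈ -2.5243e+5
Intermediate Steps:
g = 95 (g = -5 + 100 = 95)
f = -9 (f = -3 - 6 = -9)
a(h, Q) = Q*h
C(H) = 3/(-9 + H) (C(H) = 3/(H - 9) = 3/(-9 + H))
N(S, k) = 7 + k**2 + S*k (N(S, k) = 1*((k*S + k*k) + 7) = 1*((S*k + k**2) + 7) = 1*((k**2 + S*k) + 7) = 1*(7 + k**2 + S*k) = 7 + k**2 + S*k)
N(C(-8), g)*(-28) = (7 + 95**2 + (3/(-9 - 8))*95)*(-28) = (7 + 9025 + (3/(-17))*95)*(-28) = (7 + 9025 + (3*(-1/17))*95)*(-28) = (7 + 9025 - 3/17*95)*(-28) = (7 + 9025 - 285/17)*(-28) = (153259/17)*(-28) = -4291252/17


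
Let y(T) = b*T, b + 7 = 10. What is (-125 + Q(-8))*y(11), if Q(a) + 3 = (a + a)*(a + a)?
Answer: 4224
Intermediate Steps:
b = 3 (b = -7 + 10 = 3)
Q(a) = -3 + 4*a² (Q(a) = -3 + (a + a)*(a + a) = -3 + (2*a)*(2*a) = -3 + 4*a²)
y(T) = 3*T
(-125 + Q(-8))*y(11) = (-125 + (-3 + 4*(-8)²))*(3*11) = (-125 + (-3 + 4*64))*33 = (-125 + (-3 + 256))*33 = (-125 + 253)*33 = 128*33 = 4224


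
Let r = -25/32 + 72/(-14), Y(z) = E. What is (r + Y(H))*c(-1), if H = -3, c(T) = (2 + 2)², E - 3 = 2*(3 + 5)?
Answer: 2929/14 ≈ 209.21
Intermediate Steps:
E = 19 (E = 3 + 2*(3 + 5) = 3 + 2*8 = 3 + 16 = 19)
c(T) = 16 (c(T) = 4² = 16)
Y(z) = 19
r = -1327/224 (r = -25*1/32 + 72*(-1/14) = -25/32 - 36/7 = -1327/224 ≈ -5.9241)
(r + Y(H))*c(-1) = (-1327/224 + 19)*16 = (2929/224)*16 = 2929/14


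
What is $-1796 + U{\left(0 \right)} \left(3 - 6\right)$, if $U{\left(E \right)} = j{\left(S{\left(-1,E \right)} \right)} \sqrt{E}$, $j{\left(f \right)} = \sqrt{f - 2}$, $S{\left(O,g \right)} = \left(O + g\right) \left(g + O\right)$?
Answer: $-1796$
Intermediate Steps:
$S{\left(O,g \right)} = \left(O + g\right)^{2}$ ($S{\left(O,g \right)} = \left(O + g\right) \left(O + g\right) = \left(O + g\right)^{2}$)
$j{\left(f \right)} = \sqrt{-2 + f}$
$U{\left(E \right)} = \sqrt{E} \sqrt{-2 + \left(-1 + E\right)^{2}}$ ($U{\left(E \right)} = \sqrt{-2 + \left(-1 + E\right)^{2}} \sqrt{E} = \sqrt{E} \sqrt{-2 + \left(-1 + E\right)^{2}}$)
$-1796 + U{\left(0 \right)} \left(3 - 6\right) = -1796 + \sqrt{0} \sqrt{-2 + \left(-1 + 0\right)^{2}} \left(3 - 6\right) = -1796 + 0 \sqrt{-2 + \left(-1\right)^{2}} \left(3 - 6\right) = -1796 + 0 \sqrt{-2 + 1} \left(-3\right) = -1796 + 0 \sqrt{-1} \left(-3\right) = -1796 + 0 i \left(-3\right) = -1796 + 0 \left(-3\right) = -1796 + 0 = -1796$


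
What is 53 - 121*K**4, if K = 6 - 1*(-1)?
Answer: -290468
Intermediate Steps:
K = 7 (K = 6 + 1 = 7)
53 - 121*K**4 = 53 - 121*7**4 = 53 - 121*2401 = 53 - 290521 = -290468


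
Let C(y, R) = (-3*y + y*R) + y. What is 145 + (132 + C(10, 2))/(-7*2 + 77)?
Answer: 3089/21 ≈ 147.10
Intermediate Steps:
C(y, R) = -2*y + R*y (C(y, R) = (-3*y + R*y) + y = -2*y + R*y)
145 + (132 + C(10, 2))/(-7*2 + 77) = 145 + (132 + 10*(-2 + 2))/(-7*2 + 77) = 145 + (132 + 10*0)/(-14 + 77) = 145 + (132 + 0)/63 = 145 + 132*(1/63) = 145 + 44/21 = 3089/21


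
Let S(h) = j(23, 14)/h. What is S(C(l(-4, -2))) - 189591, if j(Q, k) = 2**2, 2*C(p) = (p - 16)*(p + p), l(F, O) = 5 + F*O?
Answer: -7394053/39 ≈ -1.8959e+5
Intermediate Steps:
C(p) = p*(-16 + p) (C(p) = ((p - 16)*(p + p))/2 = ((-16 + p)*(2*p))/2 = (2*p*(-16 + p))/2 = p*(-16 + p))
j(Q, k) = 4
S(h) = 4/h
S(C(l(-4, -2))) - 189591 = 4/(((5 - 4*(-2))*(-16 + (5 - 4*(-2))))) - 189591 = 4/(((5 + 8)*(-16 + (5 + 8)))) - 189591 = 4/((13*(-16 + 13))) - 189591 = 4/((13*(-3))) - 189591 = 4/(-39) - 189591 = 4*(-1/39) - 189591 = -4/39 - 189591 = -7394053/39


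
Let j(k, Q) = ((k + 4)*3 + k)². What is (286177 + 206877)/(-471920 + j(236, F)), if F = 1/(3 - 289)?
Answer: 246527/221008 ≈ 1.1155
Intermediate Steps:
F = -1/286 (F = 1/(-286) = -1/286 ≈ -0.0034965)
j(k, Q) = (12 + 4*k)² (j(k, Q) = ((4 + k)*3 + k)² = ((12 + 3*k) + k)² = (12 + 4*k)²)
(286177 + 206877)/(-471920 + j(236, F)) = (286177 + 206877)/(-471920 + 16*(3 + 236)²) = 493054/(-471920 + 16*239²) = 493054/(-471920 + 16*57121) = 493054/(-471920 + 913936) = 493054/442016 = 493054*(1/442016) = 246527/221008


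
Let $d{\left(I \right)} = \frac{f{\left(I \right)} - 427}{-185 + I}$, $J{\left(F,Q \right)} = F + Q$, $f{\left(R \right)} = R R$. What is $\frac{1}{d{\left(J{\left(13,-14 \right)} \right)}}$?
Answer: $\frac{31}{71} \approx 0.43662$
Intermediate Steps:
$f{\left(R \right)} = R^{2}$
$d{\left(I \right)} = \frac{-427 + I^{2}}{-185 + I}$ ($d{\left(I \right)} = \frac{I^{2} - 427}{-185 + I} = \frac{-427 + I^{2}}{-185 + I}$)
$\frac{1}{d{\left(J{\left(13,-14 \right)} \right)}} = \frac{1}{\frac{1}{-185 + \left(13 - 14\right)} \left(-427 + \left(13 - 14\right)^{2}\right)} = \frac{1}{\frac{1}{-185 - 1} \left(-427 + \left(-1\right)^{2}\right)} = \frac{1}{\frac{1}{-186} \left(-427 + 1\right)} = \frac{1}{\left(- \frac{1}{186}\right) \left(-426\right)} = \frac{1}{\frac{71}{31}} = \frac{31}{71}$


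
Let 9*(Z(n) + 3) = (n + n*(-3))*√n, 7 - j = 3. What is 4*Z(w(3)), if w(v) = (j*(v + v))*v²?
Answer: -12 - 1152*√6 ≈ -2833.8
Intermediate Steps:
j = 4 (j = 7 - 1*3 = 7 - 3 = 4)
w(v) = 8*v³ (w(v) = (4*(v + v))*v² = (4*(2*v))*v² = (8*v)*v² = 8*v³)
Z(n) = -3 - 2*n^(3/2)/9 (Z(n) = -3 + ((n + n*(-3))*√n)/9 = -3 + ((n - 3*n)*√n)/9 = -3 + ((-2*n)*√n)/9 = -3 + (-2*n^(3/2))/9 = -3 - 2*n^(3/2)/9)
4*Z(w(3)) = 4*(-3 - 2*1296*√6/9) = 4*(-3 - 288*√6) = -12 - 1152*√6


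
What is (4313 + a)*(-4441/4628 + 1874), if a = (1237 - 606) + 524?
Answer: 11849745177/1157 ≈ 1.0242e+7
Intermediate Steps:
a = 1155 (a = 631 + 524 = 1155)
(4313 + a)*(-4441/4628 + 1874) = (4313 + 1155)*(-4441/4628 + 1874) = 5468*(-4441*1/4628 + 1874) = 5468*(-4441/4628 + 1874) = 5468*(8668431/4628) = 11849745177/1157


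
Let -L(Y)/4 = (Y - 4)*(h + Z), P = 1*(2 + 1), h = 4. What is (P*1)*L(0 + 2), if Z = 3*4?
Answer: 384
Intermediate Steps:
Z = 12
P = 3 (P = 1*3 = 3)
L(Y) = 256 - 64*Y (L(Y) = -4*(Y - 4)*(4 + 12) = -4*(-4 + Y)*16 = -4*(-64 + 16*Y) = 256 - 64*Y)
(P*1)*L(0 + 2) = (3*1)*(256 - 64*(0 + 2)) = 3*(256 - 64*2) = 3*(256 - 128) = 3*128 = 384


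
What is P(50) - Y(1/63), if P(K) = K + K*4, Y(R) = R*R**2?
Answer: 62511749/250047 ≈ 250.00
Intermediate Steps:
Y(R) = R**3
P(K) = 5*K (P(K) = K + 4*K = 5*K)
P(50) - Y(1/63) = 5*50 - (1/63)**3 = 250 - (1/63)**3 = 250 - 1*1/250047 = 250 - 1/250047 = 62511749/250047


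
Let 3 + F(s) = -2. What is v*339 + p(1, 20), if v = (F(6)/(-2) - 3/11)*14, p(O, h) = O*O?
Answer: 116288/11 ≈ 10572.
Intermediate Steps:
F(s) = -5 (F(s) = -3 - 2 = -5)
p(O, h) = O²
v = 343/11 (v = (-5/(-2) - 3/11)*14 = (-5*(-½) - 3*1/11)*14 = (5/2 - 3/11)*14 = (49/22)*14 = 343/11 ≈ 31.182)
v*339 + p(1, 20) = (343/11)*339 + 1² = 116277/11 + 1 = 116288/11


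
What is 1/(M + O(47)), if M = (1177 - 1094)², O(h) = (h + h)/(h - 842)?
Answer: 795/5476661 ≈ 0.00014516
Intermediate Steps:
O(h) = 2*h/(-842 + h) (O(h) = (2*h)/(-842 + h) = 2*h/(-842 + h))
M = 6889 (M = 83² = 6889)
1/(M + O(47)) = 1/(6889 + 2*47/(-842 + 47)) = 1/(6889 + 2*47/(-795)) = 1/(6889 + 2*47*(-1/795)) = 1/(6889 - 94/795) = 1/(5476661/795) = 795/5476661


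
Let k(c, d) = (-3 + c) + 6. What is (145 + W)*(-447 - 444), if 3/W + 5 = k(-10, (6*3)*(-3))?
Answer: -515889/4 ≈ -1.2897e+5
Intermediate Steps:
k(c, d) = 3 + c
W = -¼ (W = 3/(-5 + (3 - 10)) = 3/(-5 - 7) = 3/(-12) = 3*(-1/12) = -¼ ≈ -0.25000)
(145 + W)*(-447 - 444) = (145 - ¼)*(-447 - 444) = (579/4)*(-891) = -515889/4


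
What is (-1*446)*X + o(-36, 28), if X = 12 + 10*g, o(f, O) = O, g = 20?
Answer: -94524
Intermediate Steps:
X = 212 (X = 12 + 10*20 = 12 + 200 = 212)
(-1*446)*X + o(-36, 28) = -1*446*212 + 28 = -446*212 + 28 = -94552 + 28 = -94524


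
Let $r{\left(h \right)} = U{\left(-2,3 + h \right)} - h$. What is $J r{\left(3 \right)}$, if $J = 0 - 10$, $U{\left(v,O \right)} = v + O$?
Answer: $-10$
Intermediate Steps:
$U{\left(v,O \right)} = O + v$
$J = -10$ ($J = 0 - 10 = -10$)
$r{\left(h \right)} = 1$ ($r{\left(h \right)} = \left(\left(3 + h\right) - 2\right) - h = \left(1 + h\right) - h = 1$)
$J r{\left(3 \right)} = \left(-10\right) 1 = -10$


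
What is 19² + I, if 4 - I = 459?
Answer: -94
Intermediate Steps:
I = -455 (I = 4 - 1*459 = 4 - 459 = -455)
19² + I = 19² - 455 = 361 - 455 = -94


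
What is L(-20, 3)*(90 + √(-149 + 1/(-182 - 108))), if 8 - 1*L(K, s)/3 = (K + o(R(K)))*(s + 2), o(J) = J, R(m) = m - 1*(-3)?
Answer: 52110 + 579*I*√12531190/290 ≈ 52110.0 + 7067.7*I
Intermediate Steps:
R(m) = 3 + m (R(m) = m + 3 = 3 + m)
L(K, s) = 24 - 3*(2 + s)*(3 + 2*K) (L(K, s) = 24 - 3*(K + (3 + K))*(s + 2) = 24 - 3*(3 + 2*K)*(2 + s) = 24 - 3*(2 + s)*(3 + 2*K))
L(-20, 3)*(90 + √(-149 + 1/(-182 - 108))) = (6 - 12*(-20) - 9*3 - 6*(-20)*3)*(90 + √(-149 + 1/(-182 - 108))) = (6 + 240 - 27 + 360)*(90 + √(-149 + 1/(-290))) = 579*(90 + √(-149 - 1/290)) = 579*(90 + √(-43211/290)) = 579*(90 + I*√12531190/290) = 52110 + 579*I*√12531190/290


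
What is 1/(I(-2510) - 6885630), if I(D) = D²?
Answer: -1/585530 ≈ -1.7079e-6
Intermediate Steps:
1/(I(-2510) - 6885630) = 1/((-2510)² - 6885630) = 1/(6300100 - 6885630) = 1/(-585530) = -1/585530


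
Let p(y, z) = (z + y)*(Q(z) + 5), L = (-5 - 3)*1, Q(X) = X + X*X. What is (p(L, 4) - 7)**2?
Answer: 11449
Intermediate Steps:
Q(X) = X + X**2
L = -8 (L = -8*1 = -8)
p(y, z) = (5 + z*(1 + z))*(y + z) (p(y, z) = (z + y)*(z*(1 + z) + 5) = (y + z)*(5 + z*(1 + z)) = (5 + z*(1 + z))*(y + z))
(p(L, 4) - 7)**2 = ((5*(-8) + 5*4 + 4**2*(1 + 4) - 8*4*(1 + 4)) - 7)**2 = ((-40 + 20 + 16*5 - 8*4*5) - 7)**2 = ((-40 + 20 + 80 - 160) - 7)**2 = (-100 - 7)**2 = (-107)**2 = 11449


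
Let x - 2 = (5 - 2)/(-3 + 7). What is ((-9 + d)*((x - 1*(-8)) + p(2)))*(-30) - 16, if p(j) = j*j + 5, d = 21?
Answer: -7126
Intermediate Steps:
p(j) = 5 + j² (p(j) = j² + 5 = 5 + j²)
x = 11/4 (x = 2 + (5 - 2)/(-3 + 7) = 2 + 3/4 = 2 + 3*(¼) = 2 + ¾ = 11/4 ≈ 2.7500)
((-9 + d)*((x - 1*(-8)) + p(2)))*(-30) - 16 = ((-9 + 21)*((11/4 - 1*(-8)) + (5 + 2²)))*(-30) - 16 = (12*((11/4 + 8) + (5 + 4)))*(-30) - 16 = (12*(43/4 + 9))*(-30) - 16 = (12*(79/4))*(-30) - 16 = 237*(-30) - 16 = -7110 - 16 = -7126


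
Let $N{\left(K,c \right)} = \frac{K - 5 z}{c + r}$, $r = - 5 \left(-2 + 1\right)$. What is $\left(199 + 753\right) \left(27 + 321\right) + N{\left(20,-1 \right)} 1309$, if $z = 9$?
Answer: $\frac{1292459}{4} \approx 3.2312 \cdot 10^{5}$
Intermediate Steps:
$r = 5$ ($r = \left(-5\right) \left(-1\right) = 5$)
$N{\left(K,c \right)} = \frac{-45 + K}{5 + c}$ ($N{\left(K,c \right)} = \frac{K - 45}{c + 5} = \frac{K - 45}{5 + c} = \frac{-45 + K}{5 + c}$)
$\left(199 + 753\right) \left(27 + 321\right) + N{\left(20,-1 \right)} 1309 = \left(199 + 753\right) \left(27 + 321\right) + \frac{-45 + 20}{5 - 1} \cdot 1309 = 952 \cdot 348 + \frac{1}{4} \left(-25\right) 1309 = 331296 + \frac{1}{4} \left(-25\right) 1309 = 331296 - \frac{32725}{4} = \frac{1292459}{4}$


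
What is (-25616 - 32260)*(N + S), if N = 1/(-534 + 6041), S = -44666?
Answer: 14236087356036/5507 ≈ 2.5851e+9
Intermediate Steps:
N = 1/5507 ≈ 0.00018159
(-25616 - 32260)*(N + S) = (-25616 - 32260)*(1/5507 - 44666) = -57876*(-245975661/5507) = 14236087356036/5507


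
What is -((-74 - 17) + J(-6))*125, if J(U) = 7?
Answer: 10500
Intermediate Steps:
-((-74 - 17) + J(-6))*125 = -((-74 - 17) + 7)*125 = -(-91 + 7)*125 = -(-84)*125 = -1*(-10500) = 10500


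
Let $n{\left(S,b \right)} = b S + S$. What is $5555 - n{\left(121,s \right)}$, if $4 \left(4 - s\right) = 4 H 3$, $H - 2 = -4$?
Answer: $4224$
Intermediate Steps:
$H = -2$ ($H = 2 - 4 = -2$)
$s = 10$ ($s = 4 - \frac{4 \left(-2\right) 3}{4} = 4 - \frac{\left(-8\right) 3}{4} = 4 - -6 = 4 + 6 = 10$)
$n{\left(S,b \right)} = S + S b$ ($n{\left(S,b \right)} = S b + S = S + S b$)
$5555 - n{\left(121,s \right)} = 5555 - 121 \left(1 + 10\right) = 5555 - 121 \cdot 11 = 5555 - 1331 = 4224$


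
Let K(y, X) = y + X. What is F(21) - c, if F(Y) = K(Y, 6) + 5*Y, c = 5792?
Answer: -5660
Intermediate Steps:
K(y, X) = X + y
F(Y) = 6 + 6*Y (F(Y) = (6 + Y) + 5*Y = 6 + 6*Y)
F(21) - c = (6 + 6*21) - 1*5792 = (6 + 126) - 5792 = 132 - 5792 = -5660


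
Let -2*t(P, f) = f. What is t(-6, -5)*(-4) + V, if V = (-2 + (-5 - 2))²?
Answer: 71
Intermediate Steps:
t(P, f) = -f/2
V = 81 (V = (-2 - 7)² = (-9)² = 81)
t(-6, -5)*(-4) + V = -½*(-5)*(-4) + 81 = (5/2)*(-4) + 81 = -10 + 81 = 71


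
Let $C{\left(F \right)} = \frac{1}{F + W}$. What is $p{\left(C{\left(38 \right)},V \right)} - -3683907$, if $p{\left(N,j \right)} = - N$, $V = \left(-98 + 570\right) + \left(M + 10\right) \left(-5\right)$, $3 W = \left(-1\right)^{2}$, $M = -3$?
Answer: $\frac{423649302}{115} \approx 3.6839 \cdot 10^{6}$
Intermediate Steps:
$W = \frac{1}{3}$ ($W = \frac{\left(-1\right)^{2}}{3} = \frac{1}{3} \cdot 1 = \frac{1}{3} \approx 0.33333$)
$C{\left(F \right)} = \frac{1}{\frac{1}{3} + F}$ ($C{\left(F \right)} = \frac{1}{F + \frac{1}{3}} = \frac{1}{\frac{1}{3} + F}$)
$V = 437$ ($V = \left(-98 + 570\right) + \left(-3 + 10\right) \left(-5\right) = 472 + 7 \left(-5\right) = 472 - 35 = 437$)
$p{\left(C{\left(38 \right)},V \right)} - -3683907 = - \frac{3}{1 + 3 \cdot 38} - -3683907 = - \frac{3}{1 + 114} + 3683907 = - \frac{3}{115} + 3683907 = \frac{423649302}{115}$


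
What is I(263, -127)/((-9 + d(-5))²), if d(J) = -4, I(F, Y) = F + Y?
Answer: 136/169 ≈ 0.80473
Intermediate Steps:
I(263, -127)/((-9 + d(-5))²) = (263 - 127)/((-9 - 4)²) = 136/((-13)²) = 136/169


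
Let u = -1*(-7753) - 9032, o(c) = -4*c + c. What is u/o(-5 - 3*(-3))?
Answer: 1279/12 ≈ 106.58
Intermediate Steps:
o(c) = -3*c
u = -1279 (u = 7753 - 9032 = -1279)
u/o(-5 - 3*(-3)) = -1279*(-1/(3*(-5 - 3*(-3)))) = -1279*(-1/(3*(-5 + 9))) = -1279/((-3*4)) = -1279/(-12) = -1279*(-1/12) = 1279/12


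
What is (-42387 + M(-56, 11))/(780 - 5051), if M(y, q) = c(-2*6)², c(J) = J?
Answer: 42243/4271 ≈ 9.8907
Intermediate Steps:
M(y, q) = 144 (M(y, q) = (-2*6)² = (-12)² = 144)
(-42387 + M(-56, 11))/(780 - 5051) = (-42387 + 144)/(780 - 5051) = -42243/(-4271) = -42243*(-1/4271) = 42243/4271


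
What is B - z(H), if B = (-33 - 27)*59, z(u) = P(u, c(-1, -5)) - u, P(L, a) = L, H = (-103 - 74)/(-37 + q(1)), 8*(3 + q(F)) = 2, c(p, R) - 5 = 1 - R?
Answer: -3540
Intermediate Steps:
c(p, R) = 6 - R (c(p, R) = 5 + (1 - R) = 6 - R)
q(F) = -11/4 (q(F) = -3 + (⅛)*2 = -3 + ¼ = -11/4)
H = 236/53 (H = (-103 - 74)/(-37 - 11/4) = -177/(-159/4) = -177*(-4/159) = 236/53 ≈ 4.4528)
z(u) = 0 (z(u) = u - u = 0)
B = -3540 (B = -60*59 = -3540)
B - z(H) = -3540 - 1*0 = -3540 + 0 = -3540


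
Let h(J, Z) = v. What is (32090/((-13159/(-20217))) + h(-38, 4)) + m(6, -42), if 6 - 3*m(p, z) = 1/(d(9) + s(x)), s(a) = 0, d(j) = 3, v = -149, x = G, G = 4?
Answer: 5821449254/118431 ≈ 49155.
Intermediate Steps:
x = 4
h(J, Z) = -149
m(p, z) = 17/9 (m(p, z) = 2 - 1/(3*(3 + 0)) = 2 - ⅓/3 = 2 - ⅓*⅓ = 2 - ⅑ = 17/9)
(32090/((-13159/(-20217))) + h(-38, 4)) + m(6, -42) = (32090/((-13159/(-20217))) - 149) + 17/9 = (32090/((-13159*(-1/20217))) - 149) + 17/9 = (32090/(13159/20217) - 149) + 17/9 = (32090*(20217/13159) - 149) + 17/9 = (648763530/13159 - 149) + 17/9 = 646802839/13159 + 17/9 = 5821449254/118431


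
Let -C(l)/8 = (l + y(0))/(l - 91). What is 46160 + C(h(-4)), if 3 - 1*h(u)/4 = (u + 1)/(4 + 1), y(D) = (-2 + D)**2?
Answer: 17680016/383 ≈ 46162.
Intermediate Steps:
h(u) = 56/5 - 4*u/5 (h(u) = 12 - 4*(u + 1)/(4 + 1) = 12 - 4*(1 + u)/5 = 12 - 4*(1/5 + u/5) = 12 + (-4/5 - 4*u/5) = 56/5 - 4*u/5)
C(l) = -8*(4 + l)/(-91 + l) (C(l) = -8*(l + (-2 + 0)**2)/(l - 91) = -8*(l + (-2)**2)/(-91 + l) = -8*(l + 4)/(-91 + l) = -8*(4 + l)/(-91 + l))
46160 + C(h(-4)) = 46160 + 8*(-4 - (56/5 - 4/5*(-4)))/(-91 + (56/5 - 4/5*(-4))) = 46160 + 8*(-4 - (56/5 + 16/5))/(-91 + (56/5 + 16/5)) = 46160 + 8*(-4 - 1*72/5)/(-91 + 72/5) = 46160 + 8*(-4 - 72/5)/(-383/5) = 46160 + 8*(-5/383)*(-92/5) = 46160 + 736/383 = 17680016/383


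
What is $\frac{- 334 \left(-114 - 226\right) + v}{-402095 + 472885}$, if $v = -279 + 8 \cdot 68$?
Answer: $\frac{22765}{14158} \approx 1.6079$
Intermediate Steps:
$v = 265$ ($v = -279 + 544 = 265$)
$\frac{- 334 \left(-114 - 226\right) + v}{-402095 + 472885} = \frac{- 334 \left(-114 - 226\right) + 265}{-402095 + 472885} = \frac{\left(-334\right) \left(-340\right) + 265}{70790} = \left(113560 + 265\right) \frac{1}{70790} = 113825 \cdot \frac{1}{70790} = \frac{22765}{14158}$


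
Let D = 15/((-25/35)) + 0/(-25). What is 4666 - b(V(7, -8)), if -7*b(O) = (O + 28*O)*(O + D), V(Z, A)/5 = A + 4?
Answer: 56442/7 ≈ 8063.1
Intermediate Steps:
V(Z, A) = 20 + 5*A (V(Z, A) = 5*(A + 4) = 5*(4 + A) = 20 + 5*A)
D = -21 (D = 15/((-25*1/35)) + 0*(-1/25) = 15/(-5/7) + 0 = 15*(-7/5) + 0 = -21 + 0 = -21)
b(O) = -29*O*(-21 + O)/7 (b(O) = -(O + 28*O)*(O - 21)/7 = -29*O*(-21 + O)/7)
4666 - b(V(7, -8)) = 4666 - 29*(20 + 5*(-8))*(21 - (20 + 5*(-8)))/7 = 4666 - 29*(20 - 40)*(21 - (20 - 40))/7 = 4666 - 29*(-20)*(21 - 1*(-20))/7 = 4666 - 29*(-20)*(21 + 20)/7 = 4666 - 29*(-20)*41/7 = 4666 - 1*(-23780/7) = 4666 + 23780/7 = 56442/7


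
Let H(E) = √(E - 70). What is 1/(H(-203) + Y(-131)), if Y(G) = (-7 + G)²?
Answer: 6348/120891403 - I*√273/362674209 ≈ 5.251e-5 - 4.5558e-8*I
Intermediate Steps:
H(E) = √(-70 + E)
1/(H(-203) + Y(-131)) = 1/(√(-70 - 203) + (-7 - 131)²) = 1/(√(-273) + (-138)²) = 1/(I*√273 + 19044) = 1/(19044 + I*√273)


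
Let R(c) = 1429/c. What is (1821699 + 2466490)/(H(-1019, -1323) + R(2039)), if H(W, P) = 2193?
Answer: 8743617371/4472956 ≈ 1954.8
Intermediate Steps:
(1821699 + 2466490)/(H(-1019, -1323) + R(2039)) = (1821699 + 2466490)/(2193 + 1429/2039) = 4288189/(2193 + 1429*(1/2039)) = 4288189/(2193 + 1429/2039) = 4288189/(4472956/2039) = 4288189*(2039/4472956) = 8743617371/4472956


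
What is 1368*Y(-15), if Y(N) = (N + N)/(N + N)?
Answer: 1368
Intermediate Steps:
Y(N) = 1 (Y(N) = (2*N)/((2*N)) = (2*N)*(1/(2*N)) = 1)
1368*Y(-15) = 1368*1 = 1368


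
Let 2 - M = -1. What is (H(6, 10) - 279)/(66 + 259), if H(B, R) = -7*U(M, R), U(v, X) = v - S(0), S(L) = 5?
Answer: -53/65 ≈ -0.81538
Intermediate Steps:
M = 3 (M = 2 - 1*(-1) = 2 + 1 = 3)
U(v, X) = -5 + v (U(v, X) = v - 1*5 = v - 5 = -5 + v)
H(B, R) = 14 (H(B, R) = -7*(-5 + 3) = -7*(-2) = 14)
(H(6, 10) - 279)/(66 + 259) = (14 - 279)/(66 + 259) = -265/325 = -265*1/325 = -53/65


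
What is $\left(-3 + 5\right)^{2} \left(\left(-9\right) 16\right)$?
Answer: $-576$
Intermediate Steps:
$\left(-3 + 5\right)^{2} \left(\left(-9\right) 16\right) = 2^{2} \left(-144\right) = 4 \left(-144\right) = -576$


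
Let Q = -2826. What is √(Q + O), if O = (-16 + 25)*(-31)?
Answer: 3*I*√345 ≈ 55.723*I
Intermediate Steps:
O = -279 (O = 9*(-31) = -279)
√(Q + O) = √(-2826 - 279) = √(-3105) = 3*I*√345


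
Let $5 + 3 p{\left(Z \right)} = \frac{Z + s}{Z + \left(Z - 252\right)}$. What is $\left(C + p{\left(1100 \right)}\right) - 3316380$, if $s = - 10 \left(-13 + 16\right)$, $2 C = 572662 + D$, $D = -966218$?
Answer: $- \frac{3421817337}{974} \approx -3.5132 \cdot 10^{6}$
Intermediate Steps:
$C = -196778$ ($C = \frac{572662 - 966218}{2} = \frac{1}{2} \left(-393556\right) = -196778$)
$s = -30$ ($s = \left(-10\right) 3 = -30$)
$p{\left(Z \right)} = - \frac{5}{3} + \frac{-30 + Z}{3 \left(-252 + 2 Z\right)}$ ($p{\left(Z \right)} = - \frac{5}{3} + \frac{\left(Z - 30\right) \frac{1}{Z + \left(Z - 252\right)}}{3} = - \frac{5}{3} + \frac{\left(-30 + Z\right) \frac{1}{Z + \left(-252 + Z\right)}}{3} = - \frac{5}{3} + \frac{\left(-30 + Z\right) \frac{1}{-252 + 2 Z}}{3} = - \frac{5}{3} + \frac{\frac{1}{-252 + 2 Z} \left(-30 + Z\right)}{3} = - \frac{5}{3} + \frac{-30 + Z}{3 \left(-252 + 2 Z\right)}$)
$\left(C + p{\left(1100 \right)}\right) - 3316380 = \left(-196778 + \frac{410 - 3300}{2 \left(-126 + 1100\right)}\right) - 3316380 = \left(-196778 + \frac{410 - 3300}{2 \cdot 974}\right) - 3316380 = \left(-196778 + \frac{1}{2} \cdot \frac{1}{974} \left(-2890\right)\right) - 3316380 = \left(-196778 - \frac{1445}{974}\right) - 3316380 = - \frac{191663217}{974} - 3316380 = - \frac{3421817337}{974}$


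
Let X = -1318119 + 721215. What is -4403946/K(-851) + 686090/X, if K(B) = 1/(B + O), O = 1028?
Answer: -12244361544991/15708 ≈ -7.7950e+8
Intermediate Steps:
K(B) = 1/(1028 + B) (K(B) = 1/(B + 1028) = 1/(1028 + B))
X = -596904
-4403946/K(-851) + 686090/X = -4403946/(1/(1028 - 851)) + 686090/(-596904) = -4403946/(1/177) + 686090*(-1/596904) = -4403946/1/177 - 18055/15708 = -4403946*177 - 18055/15708 = -779498442 - 18055/15708 = -12244361544991/15708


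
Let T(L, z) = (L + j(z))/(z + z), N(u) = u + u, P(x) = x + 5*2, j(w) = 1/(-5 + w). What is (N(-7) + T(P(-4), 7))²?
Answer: 143641/784 ≈ 183.22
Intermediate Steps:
P(x) = 10 + x (P(x) = x + 10 = 10 + x)
N(u) = 2*u
T(L, z) = (L + 1/(-5 + z))/(2*z) (T(L, z) = (L + 1/(-5 + z))/(z + z) = (L + 1/(-5 + z))/((2*z)) = (L + 1/(-5 + z))*(1/(2*z)) = (L + 1/(-5 + z))/(2*z))
(N(-7) + T(P(-4), 7))² = (2*(-7) + (½)*(1 + (10 - 4)*(-5 + 7))/(7*(-5 + 7)))² = (-14 + (½)*(⅐)*(1 + 6*2)/2)² = (-14 + (½)*(⅐)*(½)*(1 + 12))² = (-14 + (½)*(⅐)*(½)*13)² = (-14 + 13/28)² = (-379/28)² = 143641/784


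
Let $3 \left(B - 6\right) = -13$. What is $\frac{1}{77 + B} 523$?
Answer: $\frac{1569}{236} \approx 6.6483$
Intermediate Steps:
$B = \frac{5}{3}$ ($B = 6 + \frac{1}{3} \left(-13\right) = 6 - \frac{13}{3} = \frac{5}{3} \approx 1.6667$)
$\frac{1}{77 + B} 523 = \frac{1}{77 + \frac{5}{3}} \cdot 523 = \frac{1}{\frac{236}{3}} \cdot 523 = \frac{3}{236} \cdot 523 = \frac{1569}{236}$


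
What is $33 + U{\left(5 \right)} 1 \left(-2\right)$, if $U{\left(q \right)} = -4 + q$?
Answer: $31$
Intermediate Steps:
$33 + U{\left(5 \right)} 1 \left(-2\right) = 33 + \left(-4 + 5\right) 1 \left(-2\right) = 33 + 1 \left(-2\right) = 33 - 2 = 31$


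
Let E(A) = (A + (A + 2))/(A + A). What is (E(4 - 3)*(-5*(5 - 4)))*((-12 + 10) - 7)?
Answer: 90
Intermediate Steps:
E(A) = (2 + 2*A)/(2*A) (E(A) = (A + (2 + A))/((2*A)) = (2 + 2*A)*(1/(2*A)) = (2 + 2*A)/(2*A))
(E(4 - 3)*(-5*(5 - 4)))*((-12 + 10) - 7) = (((1 + (4 - 3))/(4 - 3))*(-5*(5 - 4)))*((-12 + 10) - 7) = (((1 + 1)/1)*(-5*1))*(-2 - 7) = ((1*2)*(-5))*(-9) = (2*(-5))*(-9) = -10*(-9) = 90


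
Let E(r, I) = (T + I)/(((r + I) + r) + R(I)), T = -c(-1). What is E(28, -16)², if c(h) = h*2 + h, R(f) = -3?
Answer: 169/1369 ≈ 0.12345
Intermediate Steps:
c(h) = 3*h (c(h) = 2*h + h = 3*h)
T = 3 (T = -3*(-1) = -1*(-3) = 3)
E(r, I) = (3 + I)/(-3 + I + 2*r) (E(r, I) = (3 + I)/(((r + I) + r) - 3) = (3 + I)/(((I + r) + r) - 3) = (3 + I)/((I + 2*r) - 3) = (3 + I)/(-3 + I + 2*r))
E(28, -16)² = ((3 - 16)/(-3 - 16 + 2*28))² = (-13/(-3 - 16 + 56))² = (-13/37)² = 169/1369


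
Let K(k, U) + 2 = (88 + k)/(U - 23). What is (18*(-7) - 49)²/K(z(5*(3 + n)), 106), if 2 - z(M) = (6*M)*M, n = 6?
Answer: -2541875/12226 ≈ -207.91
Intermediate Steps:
z(M) = 2 - 6*M² (z(M) = 2 - 6*M*M = 2 - 6*M²)
K(k, U) = -2 + (88 + k)/(-23 + U) (K(k, U) = -2 + (88 + k)/(U - 23) = -2 + (88 + k)/(-23 + U))
(18*(-7) - 49)²/K(z(5*(3 + n)), 106) = (18*(-7) - 49)²/(((134 + (2 - 6*25*(3 + 6)²) - 2*106)/(-23 + 106))) = (-126 - 49)²/(((134 + (2 - 6*(5*9)²) - 212)/83)) = (-175)²/(((134 + (2 - 6*45²) - 212)/83)) = 30625/(((134 + (2 - 6*2025) - 212)/83)) = 30625/(((134 + (2 - 12150) - 212)/83)) = 30625/(((134 - 12148 - 212)/83)) = 30625/(((1/83)*(-12226))) = 30625/(-12226/83) = 30625*(-83/12226) = -2541875/12226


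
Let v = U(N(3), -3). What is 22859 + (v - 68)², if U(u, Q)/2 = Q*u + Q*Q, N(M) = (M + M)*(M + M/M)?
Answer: 60495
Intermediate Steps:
N(M) = 2*M*(1 + M) (N(M) = (2*M)*(M + 1) = (2*M)*(1 + M) = 2*M*(1 + M))
U(u, Q) = 2*Q² + 2*Q*u (U(u, Q) = 2*(Q*u + Q*Q) = 2*(Q*u + Q²) = 2*(Q² + Q*u) = 2*Q² + 2*Q*u)
v = -126 (v = 2*(-3)*(-3 + 2*3*(1 + 3)) = 2*(-3)*(-3 + 2*3*4) = 2*(-3)*(-3 + 24) = 2*(-3)*21 = -126)
22859 + (v - 68)² = 22859 + (-126 - 68)² = 22859 + (-194)² = 22859 + 37636 = 60495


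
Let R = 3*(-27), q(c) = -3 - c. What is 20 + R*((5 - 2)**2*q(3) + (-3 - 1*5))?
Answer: 5042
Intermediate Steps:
R = -81
20 + R*((5 - 2)**2*q(3) + (-3 - 1*5)) = 20 - 81*((5 - 2)**2*(-3 - 1*3) + (-3 - 1*5)) = 20 - 81*(3**2*(-3 - 3) + (-3 - 5)) = 20 - 81*(9*(-6) - 8) = 20 - 81*(-54 - 8) = 20 - 81*(-62) = 20 + 5022 = 5042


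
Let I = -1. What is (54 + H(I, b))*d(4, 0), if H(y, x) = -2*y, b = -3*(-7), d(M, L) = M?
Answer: 224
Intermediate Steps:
b = 21
(54 + H(I, b))*d(4, 0) = (54 - 2*(-1))*4 = (54 + 2)*4 = 56*4 = 224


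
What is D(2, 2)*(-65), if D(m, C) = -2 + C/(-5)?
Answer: 156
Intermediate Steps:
D(m, C) = -2 - C/5 (D(m, C) = -2 + C*(-⅕) = -2 - C/5)
D(2, 2)*(-65) = (-2 - ⅕*2)*(-65) = (-2 - ⅖)*(-65) = -12/5*(-65) = 156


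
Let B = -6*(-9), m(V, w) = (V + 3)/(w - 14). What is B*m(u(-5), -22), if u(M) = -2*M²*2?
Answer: 291/2 ≈ 145.50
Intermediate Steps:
u(M) = -4*M²
m(V, w) = (3 + V)/(-14 + w)
B = 54
B*m(u(-5), -22) = 54*((3 - 4*(-5)²)/(-14 - 22)) = 54*((3 - 4*25)/(-36)) = 54*(-(3 - 100)/36) = 54*(-1/36*(-97)) = 54*(97/36) = 291/2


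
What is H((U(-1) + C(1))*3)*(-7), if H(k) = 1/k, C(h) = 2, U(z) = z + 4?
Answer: -7/15 ≈ -0.46667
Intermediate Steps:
U(z) = 4 + z
H((U(-1) + C(1))*3)*(-7) = -7/(((4 - 1) + 2)*3) = -7/((3 + 2)*3) = -7/(5*3) = -7/15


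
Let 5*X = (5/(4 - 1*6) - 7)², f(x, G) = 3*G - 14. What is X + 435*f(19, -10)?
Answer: -382439/20 ≈ -19122.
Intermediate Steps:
f(x, G) = -14 + 3*G
X = 361/20 (X = (5/(4 - 1*6) - 7)²/5 = (5/(4 - 6) - 7)²/5 = (5/(-2) - 7)²/5 = (5*(-½) - 7)²/5 = (-5/2 - 7)²/5 = (-19/2)²/5 = (⅕)*(361/4) = 361/20 ≈ 18.050)
X + 435*f(19, -10) = 361/20 + 435*(-14 + 3*(-10)) = 361/20 + 435*(-14 - 30) = 361/20 + 435*(-44) = 361/20 - 19140 = -382439/20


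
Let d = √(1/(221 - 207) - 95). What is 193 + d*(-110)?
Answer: 193 - 55*I*√18606/7 ≈ 193.0 - 1071.7*I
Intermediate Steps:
d = I*√18606/14 (d = √(1/14 - 95) = √(-1329/14) = I*√18606/14 ≈ 9.7431*I)
193 + d*(-110) = 193 + (I*√18606/14)*(-110) = 193 - 55*I*√18606/7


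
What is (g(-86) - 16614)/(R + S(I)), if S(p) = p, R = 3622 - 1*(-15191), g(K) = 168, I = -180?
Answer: -5482/6211 ≈ -0.88263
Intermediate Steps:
R = 18813 (R = 3622 + 15191 = 18813)
(g(-86) - 16614)/(R + S(I)) = (168 - 16614)/(18813 - 180) = -16446/18633 = -16446*1/18633 = -5482/6211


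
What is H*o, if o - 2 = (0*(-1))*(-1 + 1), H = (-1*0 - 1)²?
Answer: 2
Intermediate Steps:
H = 1 (H = (0 - 1)² = (-1)² = 1)
o = 2 (o = 2 + (0*(-1))*(-1 + 1) = 2 + 0*0 = 2 + 0 = 2)
H*o = 1*2 = 2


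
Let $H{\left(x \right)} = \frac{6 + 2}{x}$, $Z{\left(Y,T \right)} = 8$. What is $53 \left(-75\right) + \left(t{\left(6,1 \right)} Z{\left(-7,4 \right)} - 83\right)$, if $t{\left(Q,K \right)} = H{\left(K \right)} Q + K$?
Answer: $-3666$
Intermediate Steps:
$H{\left(x \right)} = \frac{8}{x}$
$t{\left(Q,K \right)} = K + \frac{8 Q}{K}$ ($t{\left(Q,K \right)} = \frac{8}{K} Q + K = \frac{8 Q}{K} + K = K + \frac{8 Q}{K}$)
$53 \left(-75\right) + \left(t{\left(6,1 \right)} Z{\left(-7,4 \right)} - 83\right) = 53 \left(-75\right) - \left(83 - \left(1 + 8 \cdot 6 \cdot 1^{-1}\right) 8\right) = -3975 - \left(83 - \left(1 + 8 \cdot 6 \cdot 1\right) 8\right) = -3975 - \left(83 - \left(1 + 48\right) 8\right) = -3975 + \left(49 \cdot 8 - 83\right) = -3975 + \left(392 - 83\right) = -3975 + 309 = -3666$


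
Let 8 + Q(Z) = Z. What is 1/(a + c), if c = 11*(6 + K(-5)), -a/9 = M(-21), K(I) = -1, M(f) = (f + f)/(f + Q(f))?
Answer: 25/1186 ≈ 0.021079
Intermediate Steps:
Q(Z) = -8 + Z
M(f) = 2*f/(-8 + 2*f) (M(f) = (f + f)/(f + (-8 + f)) = (2*f)/(-8 + 2*f) = 2*f/(-8 + 2*f))
a = -189/25 (a = -(-189)/(-4 - 21) = -(-189)/(-25) = -(-189)*(-1)/25 = -9*21/25 = -189/25 ≈ -7.5600)
c = 55 (c = 11*(6 - 1) = 11*5 = 55)
1/(a + c) = 1/(-189/25 + 55) = 1/(1186/25) = 25/1186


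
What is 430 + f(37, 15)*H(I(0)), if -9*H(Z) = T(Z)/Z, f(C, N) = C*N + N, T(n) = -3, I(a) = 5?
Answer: 468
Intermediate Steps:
f(C, N) = N + C*N
H(Z) = 1/(3*Z) (H(Z) = -(-1)/(3*Z) = 1/(3*Z))
430 + f(37, 15)*H(I(0)) = 430 + (15*(1 + 37))*((⅓)/5) = 430 + (15*38)*((⅓)*(⅕)) = 430 + 570*(1/15) = 430 + 38 = 468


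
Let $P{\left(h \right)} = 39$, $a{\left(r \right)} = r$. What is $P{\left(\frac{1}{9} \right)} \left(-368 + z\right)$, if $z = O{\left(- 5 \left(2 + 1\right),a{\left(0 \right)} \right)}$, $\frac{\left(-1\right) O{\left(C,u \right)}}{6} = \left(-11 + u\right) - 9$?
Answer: $-9672$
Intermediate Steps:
$O{\left(C,u \right)} = 120 - 6 u$ ($O{\left(C,u \right)} = - 6 \left(\left(-11 + u\right) - 9\right) = - 6 \left(-20 + u\right) = 120 - 6 u$)
$z = 120$ ($z = 120 - 0 = 120 + 0 = 120$)
$P{\left(\frac{1}{9} \right)} \left(-368 + z\right) = 39 \left(-368 + 120\right) = 39 \left(-248\right) = -9672$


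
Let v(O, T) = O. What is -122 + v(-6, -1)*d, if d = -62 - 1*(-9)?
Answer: 196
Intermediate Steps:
d = -53 (d = -62 + 9 = -53)
-122 + v(-6, -1)*d = -122 - 6*(-53) = -122 + 318 = 196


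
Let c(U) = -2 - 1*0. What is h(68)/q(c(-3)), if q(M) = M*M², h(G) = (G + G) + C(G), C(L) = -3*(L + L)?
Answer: 34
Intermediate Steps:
C(L) = -6*L
c(U) = -2 (c(U) = -2 + 0 = -2)
h(G) = -4*G (h(G) = (G + G) - 6*G = 2*G - 6*G = -4*G)
q(M) = M³
h(68)/q(c(-3)) = (-4*68)/((-2)³) = -272/(-8) = -272*(-⅛) = 34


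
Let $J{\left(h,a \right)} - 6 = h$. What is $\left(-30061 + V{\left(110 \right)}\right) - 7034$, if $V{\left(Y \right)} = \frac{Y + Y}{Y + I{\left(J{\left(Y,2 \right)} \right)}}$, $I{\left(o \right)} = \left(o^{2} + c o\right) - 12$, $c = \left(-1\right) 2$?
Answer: $- \frac{247089685}{6661} \approx -37095.0$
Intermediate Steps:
$c = -2$
$J{\left(h,a \right)} = 6 + h$
$I{\left(o \right)} = -12 + o^{2} - 2 o$ ($I{\left(o \right)} = \left(o^{2} - 2 o\right) - 12 = -12 + o^{2} - 2 o$)
$V{\left(Y \right)} = \frac{2 Y}{-24 + \left(6 + Y\right)^{2} - Y}$ ($V{\left(Y \right)} = \frac{Y + Y}{Y - \left(12 - \left(6 + Y\right)^{2} + 2 \left(6 + Y\right)\right)} = \frac{2 Y}{Y - \left(24 - \left(6 + Y\right)^{2} + 2 Y\right)} = \frac{2 Y}{-24 + \left(6 + Y\right)^{2} - Y}$)
$\left(-30061 + V{\left(110 \right)}\right) - 7034 = \left(-30061 + 2 \cdot 110 \frac{1}{-24 + \left(6 + 110\right)^{2} - 110}\right) - 7034 = \left(-30061 + 2 \cdot 110 \frac{1}{-24 + 116^{2} - 110}\right) - 7034 = \left(-30061 + 2 \cdot 110 \frac{1}{-24 + 13456 - 110}\right) - 7034 = \left(-30061 + 2 \cdot 110 \cdot \frac{1}{13322}\right) - 7034 = \left(-30061 + \frac{110}{6661}\right) - 7034 = - \frac{200236211}{6661} - 7034 = - \frac{247089685}{6661}$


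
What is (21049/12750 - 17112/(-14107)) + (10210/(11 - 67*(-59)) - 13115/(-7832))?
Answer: 4965734430377833/698009267373000 ≈ 7.1141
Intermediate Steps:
(21049/12750 - 17112/(-14107)) + (10210/(11 - 67*(-59)) - 13115/(-7832)) = (21049*(1/12750) - 17112*(-1/14107)) + (10210/(11 + 3953) - 13115*(-1/7832)) = (21049/12750 + 17112/14107) + (10210/3964 + 13115/7832) = 515116243/179864250 + (10210*(1/3964) + 13115/7832) = 515116243/179864250 + (5105/1982 + 13115/7832) = 515116243/179864250 + 32988145/7761512 = 4965734430377833/698009267373000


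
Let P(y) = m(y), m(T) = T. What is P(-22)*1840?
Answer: -40480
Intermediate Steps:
P(y) = y
P(-22)*1840 = -22*1840 = -40480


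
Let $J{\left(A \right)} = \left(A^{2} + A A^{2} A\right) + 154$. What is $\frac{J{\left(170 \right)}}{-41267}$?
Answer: $- \frac{835239054}{41267} \approx -20240.0$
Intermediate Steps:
$J{\left(A \right)} = 154 + A^{2} + A^{4}$ ($J{\left(A \right)} = \left(A^{2} + A^{3} A\right) + 154 = \left(A^{2} + A^{4}\right) + 154 = 154 + A^{2} + A^{4}$)
$\frac{J{\left(170 \right)}}{-41267} = \frac{154 + 170^{2} + 170^{4}}{-41267} = \left(154 + 28900 + 835210000\right) \left(- \frac{1}{41267}\right) = 835239054 \left(- \frac{1}{41267}\right) = - \frac{835239054}{41267}$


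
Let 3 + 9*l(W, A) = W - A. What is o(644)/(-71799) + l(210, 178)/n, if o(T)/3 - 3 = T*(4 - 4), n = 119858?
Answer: -2542109/25817053626 ≈ -9.8466e-5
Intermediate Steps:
l(W, A) = -⅓ - A/9 + W/9 (l(W, A) = -⅓ + (W - A)/9 = -⅓ + (-A/9 + W/9) = -⅓ - A/9 + W/9)
o(T) = 9 (o(T) = 9 + 3*(T*(4 - 4)) = 9 + 3*(T*0) = 9 + 3*0 = 9 + 0 = 9)
o(644)/(-71799) + l(210, 178)/n = 9/(-71799) + (-⅓ - ⅑*178 + (⅑)*210)/119858 = 9*(-1/71799) + (-⅓ - 178/9 + 70/3)*(1/119858) = -3/23933 + (29/9)*(1/119858) = -3/23933 + 29/1078722 = -2542109/25817053626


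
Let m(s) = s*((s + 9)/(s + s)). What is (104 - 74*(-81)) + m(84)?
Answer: 12289/2 ≈ 6144.5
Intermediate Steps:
m(s) = 9/2 + s/2 (m(s) = s*((9 + s)/((2*s))) = s*((9 + s)*(1/(2*s))) = s*((9 + s)/(2*s)) = 9/2 + s/2)
(104 - 74*(-81)) + m(84) = (104 - 74*(-81)) + (9/2 + (1/2)*84) = (104 + 5994) + (9/2 + 42) = 6098 + 93/2 = 12289/2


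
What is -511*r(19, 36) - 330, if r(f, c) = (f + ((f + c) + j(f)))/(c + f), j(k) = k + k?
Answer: -75382/55 ≈ -1370.6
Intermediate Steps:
j(k) = 2*k
r(f, c) = (c + 4*f)/(c + f) (r(f, c) = (f + ((f + c) + 2*f))/(c + f) = (f + ((c + f) + 2*f))/(c + f) = (f + (c + 3*f))/(c + f) = (c + 4*f)/(c + f))
-511*r(19, 36) - 330 = -511*(36 + 4*19)/(36 + 19) - 330 = -511*(36 + 76)/55 - 330 = -511*112/55 - 330 = -57232/55 - 330 = -75382/55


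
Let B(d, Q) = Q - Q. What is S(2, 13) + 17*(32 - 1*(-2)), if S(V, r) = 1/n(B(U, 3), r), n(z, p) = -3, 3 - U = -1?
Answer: 1733/3 ≈ 577.67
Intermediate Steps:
U = 4 (U = 3 - 1*(-1) = 3 + 1 = 4)
B(d, Q) = 0
S(V, r) = -⅓ (S(V, r) = 1/(-3) = -⅓)
S(2, 13) + 17*(32 - 1*(-2)) = -⅓ + 17*(32 - 1*(-2)) = -⅓ + 17*(32 + 2) = -⅓ + 17*34 = -⅓ + 578 = 1733/3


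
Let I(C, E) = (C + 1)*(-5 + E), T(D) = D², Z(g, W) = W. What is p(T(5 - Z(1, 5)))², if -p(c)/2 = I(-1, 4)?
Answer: 0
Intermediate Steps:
I(C, E) = (1 + C)*(-5 + E)
p(c) = 0 (p(c) = -2*(-5 + 4 - 5*(-1) - 1*4) = -2*(-5 + 4 + 5 - 4) = -2*0 = 0)
p(T(5 - Z(1, 5)))² = 0² = 0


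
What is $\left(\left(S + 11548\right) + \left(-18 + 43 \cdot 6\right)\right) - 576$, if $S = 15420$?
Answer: $26632$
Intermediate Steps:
$\left(\left(S + 11548\right) + \left(-18 + 43 \cdot 6\right)\right) - 576 = \left(\left(15420 + 11548\right) + \left(-18 + 43 \cdot 6\right)\right) - 576 = \left(26968 + \left(-18 + 258\right)\right) - 576 = \left(26968 + 240\right) - 576 = 27208 - 576 = 26632$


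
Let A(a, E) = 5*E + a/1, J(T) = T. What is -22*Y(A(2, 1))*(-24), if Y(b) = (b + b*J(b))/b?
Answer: 4224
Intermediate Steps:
A(a, E) = a + 5*E (A(a, E) = 5*E + a*1 = 5*E + a = a + 5*E)
Y(b) = (b + b²)/b (Y(b) = (b + b*b)/b = (b + b²)/b)
-22*Y(A(2, 1))*(-24) = -22*(1 + (2 + 5*1))*(-24) = -22*(1 + (2 + 5))*(-24) = -22*(1 + 7)*(-24) = -22*8*(-24) = -176*(-24) = 4224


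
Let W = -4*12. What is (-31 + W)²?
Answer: 6241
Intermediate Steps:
W = -48
(-31 + W)² = (-31 - 48)² = (-79)² = 6241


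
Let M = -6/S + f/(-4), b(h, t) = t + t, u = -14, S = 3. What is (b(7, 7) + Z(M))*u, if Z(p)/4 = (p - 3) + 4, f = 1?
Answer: -126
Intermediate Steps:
b(h, t) = 2*t
M = -9/4 (M = -6/3 + 1/(-4) = -6*⅓ + 1*(-¼) = -2 - ¼ = -9/4 ≈ -2.2500)
Z(p) = 4 + 4*p (Z(p) = 4*((p - 3) + 4) = 4*((-3 + p) + 4) = 4*(1 + p) = 4 + 4*p)
(b(7, 7) + Z(M))*u = (2*7 + (4 + 4*(-9/4)))*(-14) = (14 + (4 - 9))*(-14) = (14 - 5)*(-14) = 9*(-14) = -126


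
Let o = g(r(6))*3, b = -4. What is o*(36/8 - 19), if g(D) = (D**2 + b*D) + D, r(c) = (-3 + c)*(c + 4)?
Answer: -35235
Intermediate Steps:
r(c) = (-3 + c)*(4 + c)
g(D) = D**2 - 3*D (g(D) = (D**2 - 4*D) + D = D**2 - 3*D)
o = 2430 (o = ((-12 + 6 + 6**2)*(-3 + (-12 + 6 + 6**2)))*3 = ((-12 + 6 + 36)*(-3 + (-12 + 6 + 36)))*3 = (30*(-3 + 30))*3 = (30*27)*3 = 810*3 = 2430)
o*(36/8 - 19) = 2430*(36/8 - 19) = 2430*(36*(1/8) - 19) = 2430*(9/2 - 19) = 2430*(-29/2) = -35235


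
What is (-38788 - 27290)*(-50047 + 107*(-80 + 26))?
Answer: 3688804350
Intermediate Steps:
(-38788 - 27290)*(-50047 + 107*(-80 + 26)) = -66078*(-50047 + 107*(-54)) = -66078*(-50047 - 5778) = -66078*(-55825) = 3688804350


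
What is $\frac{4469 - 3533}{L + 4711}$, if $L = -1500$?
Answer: $\frac{72}{247} \approx 0.2915$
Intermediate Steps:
$\frac{4469 - 3533}{L + 4711} = \frac{4469 - 3533}{-1500 + 4711} = \frac{936}{3211} = 936 \cdot \frac{1}{3211} = \frac{72}{247}$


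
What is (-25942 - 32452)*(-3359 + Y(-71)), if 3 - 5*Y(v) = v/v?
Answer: 980610442/5 ≈ 1.9612e+8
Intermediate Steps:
Y(v) = 2/5 (Y(v) = 3/5 - v/(5*v) = 3/5 - 1/5*1 = 3/5 - 1/5 = 2/5)
(-25942 - 32452)*(-3359 + Y(-71)) = (-25942 - 32452)*(-3359 + 2/5) = -58394*(-16793/5) = 980610442/5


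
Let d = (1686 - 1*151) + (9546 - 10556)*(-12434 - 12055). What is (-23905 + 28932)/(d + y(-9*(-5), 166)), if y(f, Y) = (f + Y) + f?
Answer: 5027/24735681 ≈ 0.00020323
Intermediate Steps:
y(f, Y) = Y + 2*f (y(f, Y) = (Y + f) + f = Y + 2*f)
d = 24735425 (d = (1686 - 151) - 1010*(-24489) = 1535 + 24733890 = 24735425)
(-23905 + 28932)/(d + y(-9*(-5), 166)) = (-23905 + 28932)/(24735425 + (166 + 2*(-9*(-5)))) = 5027/(24735425 + (166 + 2*45)) = 5027/(24735425 + (166 + 90)) = 5027/(24735425 + 256) = 5027/24735681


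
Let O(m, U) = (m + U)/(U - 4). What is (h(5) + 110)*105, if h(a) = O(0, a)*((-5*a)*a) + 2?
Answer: -53865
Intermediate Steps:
O(m, U) = (U + m)/(-4 + U)
h(a) = 2 - 5*a**3/(-4 + a) (h(a) = ((a + 0)/(-4 + a))*((-5*a)*a) + 2 = (a/(-4 + a))*(-5*a**2) + 2 = -5*a**3/(-4 + a) + 2 = 2 - 5*a**3/(-4 + a))
(h(5) + 110)*105 = ((-8 - 5*5**3 + 2*5)/(-4 + 5) + 110)*105 = ((-8 - 5*125 + 10)/1 + 110)*105 = (1*(-8 - 625 + 10) + 110)*105 = (1*(-623) + 110)*105 = (-623 + 110)*105 = -513*105 = -53865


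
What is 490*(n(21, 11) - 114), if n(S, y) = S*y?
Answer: 57330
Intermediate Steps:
490*(n(21, 11) - 114) = 490*(21*11 - 114) = 490*(231 - 114) = 490*117 = 57330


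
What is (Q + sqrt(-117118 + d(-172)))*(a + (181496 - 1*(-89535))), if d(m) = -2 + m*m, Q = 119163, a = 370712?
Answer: 76472021109 + 2566972*I*sqrt(5471) ≈ 7.6472e+10 + 1.8987e+8*I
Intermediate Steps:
d(m) = -2 + m**2
(Q + sqrt(-117118 + d(-172)))*(a + (181496 - 1*(-89535))) = (119163 + sqrt(-117118 + (-2 + (-172)**2)))*(370712 + (181496 - 1*(-89535))) = (119163 + sqrt(-117118 + (-2 + 29584)))*(370712 + (181496 + 89535)) = (119163 + sqrt(-117118 + 29582))*(370712 + 271031) = (119163 + sqrt(-87536))*641743 = (119163 + 4*I*sqrt(5471))*641743 = 76472021109 + 2566972*I*sqrt(5471)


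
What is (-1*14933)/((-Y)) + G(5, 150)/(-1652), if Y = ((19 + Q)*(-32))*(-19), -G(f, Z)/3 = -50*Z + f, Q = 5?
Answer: -75857951/6026496 ≈ -12.587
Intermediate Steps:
G(f, Z) = -3*f + 150*Z (G(f, Z) = -3*(-50*Z + f) = -3*(f - 50*Z) = -3*f + 150*Z)
Y = 14592 (Y = ((19 + 5)*(-32))*(-19) = (24*(-32))*(-19) = -768*(-19) = 14592)
(-1*14933)/((-Y)) + G(5, 150)/(-1652) = (-1*14933)/((-1*14592)) + (-3*5 + 150*150)/(-1652) = -14933/(-14592) + (-15 + 22500)*(-1/1652) = -14933*(-1/14592) + 22485*(-1/1652) = 14933/14592 - 22485/1652 = -75857951/6026496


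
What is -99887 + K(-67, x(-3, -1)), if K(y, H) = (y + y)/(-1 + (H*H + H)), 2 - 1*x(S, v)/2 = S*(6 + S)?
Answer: -50443069/505 ≈ -99887.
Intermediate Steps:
x(S, v) = 4 - 2*S*(6 + S)
K(y, H) = 2*y/(-1 + H + H²) (K(y, H) = (2*y)/(-1 + (H² + H)) = (2*y)/(-1 + (H + H²)) = (2*y)/(-1 + H + H²) = 2*y/(-1 + H + H²))
-99887 + K(-67, x(-3, -1)) = -99887 + 2*(-67)/(-1 + (4 - 12*(-3) - 2*(-3)²) + (4 - 12*(-3) - 2*(-3)²)²) = -99887 + 2*(-67)/(-1 + (4 + 36 - 2*9) + (4 + 36 - 2*9)²) = -99887 + 2*(-67)/(-1 + (4 + 36 - 18) + (4 + 36 - 18)²) = -99887 + 2*(-67)/(-1 + 22 + 22²) = -99887 + 2*(-67)/(-1 + 22 + 484) = -99887 + 2*(-67)/505 = -99887 + 2*(-67)*(1/505) = -99887 - 134/505 = -50443069/505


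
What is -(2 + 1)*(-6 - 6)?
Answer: 36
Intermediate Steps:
-(2 + 1)*(-6 - 6) = -3*(-12) = -1*(-36) = 36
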